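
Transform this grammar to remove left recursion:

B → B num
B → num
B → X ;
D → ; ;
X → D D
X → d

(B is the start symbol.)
B is directly left-recursive. The standard transformation for
  A → A α₁ | ... | A α_m | β₁ | ... | β_n
is
  A  → β₁ A' | ... | β_n A'
  A' → α₁ A' | ... | α_m A' | ε

B → num becomes B → num B'
B → X ; becomes B → X ; B'
B → B num becomes B' → num B'
Add B' → ε

Productions for other non-terminals are unchanged:
  D → ; ;
  X → D D
  X → d

Resulting grammar:
B → num B'
B → X ; B'
B' → num B'
B' → ε
D → ; ;
X → D D
X → d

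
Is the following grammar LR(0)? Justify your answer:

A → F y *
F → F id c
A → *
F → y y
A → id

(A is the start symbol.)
A grammar is LR(0) if no state in the canonical LR(0) collection has:
  - both a shift item (dot before a terminal) and a complete item (shift-reduce conflict), or
  - two or more complete items (reduce-reduce conflict; the accept item [A' → A .] counts as a complete item here).

Augment with A' → A and build the canonical LR(0) collection (I0 = CLOSURE({[A' → . A]}), then GOTO on every symbol after a dot until no new states appear). It has 11 states:
  I0: { [A → . *], [A → . F y *], [A → . id], [A' → . A], [F → . F id c], [F → . y y] }  — shift
  I1: { [A → * .] }  — reduce
  I2: { [A' → A .] }  — accept
  I3: { [A → F . y *], [F → F . id c] }  — shift
  I4: { [A → id .] }  — reduce
  I5: { [F → y . y] }  — shift
  I6: { [F → y y .] }  — reduce
  I7: { [F → F id . c] }  — shift
  I8: { [A → F y . *] }  — shift
  I9: { [A → F y * .] }  — reduce
  I10: { [F → F id c .] }  — reduce

Every state is either a pure shift/goto state or contains exactly one complete item and nothing to shift — no conflicts. The grammar is LR(0).

Answer: Yes, the grammar is LR(0)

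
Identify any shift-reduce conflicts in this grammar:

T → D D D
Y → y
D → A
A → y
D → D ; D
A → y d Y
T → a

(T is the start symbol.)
Augment with T' → T and build the canonical LR(0) collection (I0 = CLOSURE({[T' → . T]}), then GOTO on every symbol after a dot until no new states appear). It has 13 states:
  I0: { [A → . y d Y], [A → . y], [D → . A], [D → . D ; D], [T → . D D D], [T → . a], [T' → . T] }  — shift
  I1: { [D → A .] }  — reduce
  I2: { [A → . y d Y], [A → . y], [D → . A], [D → . D ; D], [D → D . ; D], [T → D . D D] }  — shift
  I3: { [T' → T .] }  — accept
  I4: { [T → a .] }  — reduce
  I5: { [A → y . d Y], [A → y .] }  — shift, reduce
  I6: { [A → y d . Y], [Y → . y] }  — shift
  I7: { [A → y d Y .] }  — reduce
  I8: { [Y → y .] }  — reduce
  I9: { [A → . y d Y], [A → . y], [D → . A], [D → . D ; D], [D → D ; . D] }  — shift
  I10: { [A → . y d Y], [A → . y], [D → . A], [D → . D ; D], [D → D . ; D], [T → D D . D] }  — shift
  I11: { [D → D . ; D], [T → D D D .] }  — shift, reduce
  I12: { [D → D . ; D], [D → D ; D .] }  — shift, reduce

I5 contains reduce item [A → y .] and shift item [A → y . d Y] — shift-reduce conflict.
I11 contains reduce item [T → D D D .] and shift item [D → D . ; D] — shift-reduce conflict.
I12 contains reduce item [D → D ; D .] and shift item [D → D . ; D] — shift-reduce conflict.

Answer: Yes — I5: [A → y .] vs [A → y . d Y]; I11: [T → D D D .] vs [D → D . ; D]; I12: [D → D ; D .] vs [D → D . ; D]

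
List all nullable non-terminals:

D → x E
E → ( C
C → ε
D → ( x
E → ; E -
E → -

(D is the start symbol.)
{ 'C' }

A non-terminal is nullable if it can derive ε (the empty string): either it has an ε-production, or it has a production whose right-hand side consists entirely of nullable non-terminals.

ε-productions: C → ε
So C is immediately nullable.
No further non-terminal can be added: every production for the remaining non-terminals contains a terminal or a non-nullable non-terminal.
Nullable = { 'C' }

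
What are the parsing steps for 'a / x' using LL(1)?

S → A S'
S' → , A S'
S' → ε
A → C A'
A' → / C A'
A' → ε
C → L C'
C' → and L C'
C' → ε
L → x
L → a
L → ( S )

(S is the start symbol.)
Stack is shown with the top on the left.

Stack         Input    Action
-----------------------------
S $           a / x $  output S → A S'
A S' $        a / x $  output A → C A'
C A' S' $     a / x $  output C → L C'
L C' A' S' $  a / x $  output L → a
a C' A' S' $  a / x $  match 'a'
C' A' S' $    / x $    output C' → ε
A' S' $       / x $    output A' → / C A'
/ C A' S' $   / x $    match '/'
C A' S' $     x $      output C → L C'
L C' A' S' $  x $      output L → x
x C' A' S' $  x $      match 'x'
C' A' S' $    $        output C' → ε
A' S' $       $        output A' → ε
S' $          $        output S' → ε
$             $        accept

The string is accepted.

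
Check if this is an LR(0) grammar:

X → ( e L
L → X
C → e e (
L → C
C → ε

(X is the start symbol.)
Augment with X' → X and build the canonical LR(0) collection (I0 = CLOSURE({[X' → . X]}), then GOTO on every symbol after a dot until no new states appear). It has 10 states:
  I0: { [X → . ( e L], [X' → . X] }  — shift
  I1: { [X → ( . e L] }  — shift
  I2: { [X' → X .] }  — accept
  I3: { [C → . e e (], [C → .], [L → . C], [L → . X], [X → ( e . L], [X → . ( e L] }  — shift, reduce
  I4: { [L → C .] }  — reduce
  I5: { [X → ( e L .] }  — reduce
  I6: { [L → X .] }  — reduce
  I7: { [C → e . e (] }  — shift
  I8: { [C → e e . (] }  — shift
  I9: { [C → e e ( .] }  — reduce

Conflict in state I3:
  Shift-reduce conflict between [C → .] and [C → . e e (]
So the grammar is NOT LR(0).

Answer: No. Shift-reduce conflict between [C → .] and [C → . e e (]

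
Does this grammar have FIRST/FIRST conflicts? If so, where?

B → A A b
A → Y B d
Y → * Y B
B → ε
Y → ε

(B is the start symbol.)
No FIRST/FIRST conflicts.

A FIRST/FIRST conflict occurs when two productions N → α and N → β for the same non-terminal have FIRST(α) ∩ FIRST(β) ≠ ∅ (with ε ∈ FIRST of a nullable right-hand side, so two nullable alternatives also conflict).

FIRST sets of the non-terminals at (or reachable through a nullable prefix from) the front of some alternative:
  FIRST(A) = { '*', 'd' }

Productions for B:
  B → A A b: FIRST = { '*', 'd' }
  B → ε: FIRST = { ε }
Productions for Y:
  Y → * Y B: FIRST = { '*' }
  Y → ε: FIRST = { ε }
A has only one production, so no FIRST/FIRST conflict is possible there.

All alternatives of each non-terminal have pairwise disjoint FIRST sets.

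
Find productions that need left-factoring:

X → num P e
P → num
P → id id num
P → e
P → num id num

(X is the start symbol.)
Left-factoring is needed when two productions for the same non-terminal
share a common prefix on the right-hand side.

Productions for P:
  P → num
  P → id id num
  P → e
  P → num id num

Found common prefix 'num' in productions for P

Answer: Yes, P has productions with common prefix 'num'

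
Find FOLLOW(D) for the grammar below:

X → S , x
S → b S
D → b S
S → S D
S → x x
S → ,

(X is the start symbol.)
{ ',', 'b' }

In S → S D: D is at the end, add FOLLOW(S)

The FOLLOW sets referred to above (computed the same way, to a fixed point):
  FOLLOW(S) = { ',', 'b' }

Taking the union: FOLLOW(D) = { ',', 'b' }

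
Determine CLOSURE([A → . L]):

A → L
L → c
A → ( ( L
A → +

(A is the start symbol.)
{ [A → . L], [L → . c] }

Start with: [A → . L]
  [A → . L] has the dot before L: add [L → . c]
No further items can be added.

CLOSURE = { [A → . L], [L → . c] }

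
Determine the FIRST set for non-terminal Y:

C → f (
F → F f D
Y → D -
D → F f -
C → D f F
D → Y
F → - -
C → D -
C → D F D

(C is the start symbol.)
To compute FIRST(Y), examine every production with Y on the left-hand side, reading each right-hand side left to right until a non-nullable symbol is reached.

FIRST sets of the other non-terminals involved (by the same procedure, iterated to a fixed point):
  FIRST(D) = { '-' }

From Y → D -:
  - D is a non-terminal: add FIRST(D) \ {ε} = { '-' }
    D is not nullable, so stop

Collecting: FIRST(Y) = { '-' }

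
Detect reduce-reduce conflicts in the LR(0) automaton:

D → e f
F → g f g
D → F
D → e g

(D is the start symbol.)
A reduce-reduce conflict occurs when an LR(0) state has two complete items [A → α .] and [B → β .] — both call for a reduction, and with no lookahead the parser cannot choose between them.

Augment with D' → D and build the canonical LR(0) collection (I0 = CLOSURE({[D' → . D]}), then GOTO on every symbol after a dot until no new states appear). It has 9 states:
  I0: { [D → . F], [D → . e f], [D → . e g], [D' → . D], [F → . g f g] }  — shift
  I1: { [D' → D .] }  — accept
  I2: { [D → F .] }  — reduce
  I3: { [D → e . f], [D → e . g] }  — shift
  I4: { [F → g . f g] }  — shift
  I5: { [F → g f . g] }  — shift
  I6: { [F → g f g .] }  — reduce
  I7: { [D → e f .] }  — reduce
  I8: { [D → e g .] }  — reduce

No state contains more than one complete item.

Answer: No reduce-reduce conflicts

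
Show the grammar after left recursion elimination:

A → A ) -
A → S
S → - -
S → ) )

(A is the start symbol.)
A is directly left-recursive. The standard transformation for
  A → A α₁ | ... | A α_m | β₁ | ... | β_n
is
  A  → β₁ A' | ... | β_n A'
  A' → α₁ A' | ... | α_m A' | ε

A → S becomes A → S A'
A → A ) - becomes A' → ) - A'
Add A' → ε

Productions for other non-terminals are unchanged:
  S → - -
  S → ) )

Resulting grammar:
A → S A'
A' → ) - A'
A' → ε
S → - -
S → ) )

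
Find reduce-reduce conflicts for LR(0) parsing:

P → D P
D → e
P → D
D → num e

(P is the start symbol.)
Augment with P' → P and build the canonical LR(0) collection (I0 = CLOSURE({[P' → . P]}), then GOTO on every symbol after a dot until no new states appear). It has 7 states:
  I0: { [D → . e], [D → . num e], [P → . D P], [P → . D], [P' → . P] }  — shift
  I1: { [D → . e], [D → . num e], [P → . D P], [P → . D], [P → D . P], [P → D .] }  — shift, reduce
  I2: { [P' → P .] }  — accept
  I3: { [D → e .] }  — reduce
  I4: { [D → num . e] }  — shift
  I5: { [D → num e .] }  — reduce
  I6: { [P → D P .] }  — reduce

No state contains more than one complete item.

Answer: No reduce-reduce conflicts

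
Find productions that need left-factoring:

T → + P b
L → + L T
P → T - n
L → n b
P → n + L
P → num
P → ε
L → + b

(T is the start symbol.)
Left-factoring is needed when two productions for the same non-terminal
share a common prefix on the right-hand side.

Productions for L:
  L → + L T
  L → n b
  L → + b
Productions for P:
  P → T - n
  P → n + L
  P → num
  P → ε

Found common prefix '+' in productions for L

Answer: Yes, L has productions with common prefix '+'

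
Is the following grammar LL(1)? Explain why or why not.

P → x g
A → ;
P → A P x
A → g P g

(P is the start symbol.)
Yes, the grammar is LL(1).

Relevant sets:
  FIRST(A) = { ';', 'g' }

For P:
  PREDICT(P → x g) = { 'x' }
  PREDICT(P → A P x) = { ';', 'g' }
For A:
  PREDICT(A → ';') = { ';' }
  PREDICT(A → g P g) = { 'g' }

All predict sets are disjoint. The grammar IS LL(1).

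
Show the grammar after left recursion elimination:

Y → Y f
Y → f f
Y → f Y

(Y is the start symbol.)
Y → f f Y'
Y → f Y Y'
Y' → f Y'
Y' → ε

Y is directly left-recursive. The standard transformation for
  A → A α₁ | ... | A α_m | β₁ | ... | β_n
is
  A  → β₁ A' | ... | β_n A'
  A' → α₁ A' | ... | α_m A' | ε

Y → f f becomes Y → f f Y'
Y → f Y becomes Y → f Y Y'
Y → Y f becomes Y' → f Y'
Add Y' → ε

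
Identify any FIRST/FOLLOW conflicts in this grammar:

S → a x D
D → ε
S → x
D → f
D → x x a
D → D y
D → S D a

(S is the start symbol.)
Nullable non-terminals: D.
FIRST sets used below: FIRST(D) = { 'a', 'f', 'x', 'y', ε }, FIRST(S) = { 'a', 'x' }

D: nullable alternative(s) D → ε; FOLLOW(D) = { $, 'a', 'f', 'x', 'y' }
  D → ε: FIRST \ {ε} = { } — this is the only nullable alternative, skip
  D → f: FIRST \ {ε} = { 'f' } — overlaps FOLLOW(D) on { 'f' }: CONFLICT
  D → x x a: FIRST \ {ε} = { 'x' } — overlaps FOLLOW(D) on { 'x' }: CONFLICT
  D → D y: FIRST \ {ε} = { 'a', 'f', 'x', 'y' } — overlaps FOLLOW(D) on { 'a', 'f', 'x', 'y' }: CONFLICT
  D → S D a: FIRST \ {ε} = { 'a', 'x' } — overlaps FOLLOW(D) on { 'a', 'x' }: CONFLICT

S has no nullable alternative, so no FIRST/FOLLOW check is needed there.

So the grammar has 4 FIRST/FOLLOW conflicts (marked CONFLICT above).

Answer: Yes. D → f with FOLLOW(D) on { 'f' }; D → x x a with FOLLOW(D) on { 'x' }; D → D y with FOLLOW(D) on { 'a', 'f', 'x', 'y' }; D → S D a with FOLLOW(D) on { 'a', 'x' }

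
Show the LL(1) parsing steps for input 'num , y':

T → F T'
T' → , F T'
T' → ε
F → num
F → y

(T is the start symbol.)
LL(1) parsing maintains a stack (initially the start symbol over $) and the input. At each step: if the stack top is a terminal, match it against the current input token; if it is a non-terminal N, replace it with the RHS of M[N, lookahead] (the unique production whose predict set contains the lookahead).

Stack is shown with the top on the left.

Stack     Input      Action
---------------------------
T $       num , y $  output T → F T'
F T' $    num , y $  output F → num
num T' $  num , y $  match 'num'
T' $      , y $      output T' → , F T'
, F T' $  , y $      match ','
F T' $    y $        output F → y
y T' $    y $        match 'y'
T' $      $          output T' → ε
$         $          accept

The string is accepted.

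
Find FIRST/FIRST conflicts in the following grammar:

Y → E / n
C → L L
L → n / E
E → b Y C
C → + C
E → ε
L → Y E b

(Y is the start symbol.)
No FIRST/FIRST conflicts.

FIRST sets of the non-terminals at (or reachable through a nullable prefix from) the front of some alternative:
  FIRST(L) = { '/', 'b', 'n' }
  FIRST(Y) = { '/', 'b' }

Productions for C:
  C → L L: FIRST = { '/', 'b', 'n' }
  C → + C: FIRST = { '+' }
Productions for L:
  L → n / E: FIRST = { 'n' }
  L → Y E b: FIRST = { '/', 'b' }
Productions for E:
  E → b Y C: FIRST = { 'b' }
  E → ε: FIRST = { ε }
Y has only one production, so no FIRST/FIRST conflict is possible there.

All alternatives of each non-terminal have pairwise disjoint FIRST sets.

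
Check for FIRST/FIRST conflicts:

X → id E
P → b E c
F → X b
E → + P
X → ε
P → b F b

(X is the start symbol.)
Yes. P → b E c / P → b F b on { 'b' }

A FIRST/FIRST conflict occurs when two productions N → α and N → β for the same non-terminal have FIRST(α) ∩ FIRST(β) ≠ ∅ (with ε ∈ FIRST of a nullable right-hand side, so two nullable alternatives also conflict).

Productions for X:
  X → id E: FIRST = { 'id' }
  X → ε: FIRST = { ε }
Productions for P:
  P → b E c: FIRST = { 'b' }
  P → b F b: FIRST = { 'b' }
F, E have only one production, so no FIRST/FIRST conflict is possible there.

Conflict for P: P → b E c and P → b F b
  Overlap: { 'b' }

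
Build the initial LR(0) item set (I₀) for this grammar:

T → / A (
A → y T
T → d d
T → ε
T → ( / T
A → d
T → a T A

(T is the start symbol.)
{ [T → . ( / T], [T → . / A (], [T → . a T A], [T → . d d], [T → .], [T' → . T] }

First, augment the grammar with T' → T
I₀ = CLOSURE({ [T' → . T] }):
  [T' → . T] has the dot before T: add [T → . / A (], [T → . d d], [T → .], [T → . ( / T], [T → . a T A]
No further items can be added.

I₀ = { [T → . ( / T], [T → . / A (], [T → . a T A], [T → . d d], [T → .], [T' → . T] }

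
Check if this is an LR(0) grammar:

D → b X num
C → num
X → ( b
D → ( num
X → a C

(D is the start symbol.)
Augment with D' → D and build the canonical LR(0) collection (I0 = CLOSURE({[D' → . D]}), then GOTO on every symbol after a dot until no new states appear). It has 12 states:
  I0: { [D → . ( num], [D → . b X num], [D' → . D] }  — shift
  I1: { [D → ( . num] }  — shift
  I2: { [D' → D .] }  — accept
  I3: { [D → b . X num], [X → . ( b], [X → . a C] }  — shift
  I4: { [X → ( . b] }  — shift
  I5: { [D → b X . num] }  — shift
  I6: { [C → . num], [X → a . C] }  — shift
  I7: { [X → a C .] }  — reduce
  I8: { [C → num .] }  — reduce
  I9: { [D → b X num .] }  — reduce
  I10: { [X → ( b .] }  — reduce
  I11: { [D → ( num .] }  — reduce

Every state is either a pure shift/goto state or contains exactly one complete item and nothing to shift — no conflicts. The grammar is LR(0).

Answer: Yes, the grammar is LR(0)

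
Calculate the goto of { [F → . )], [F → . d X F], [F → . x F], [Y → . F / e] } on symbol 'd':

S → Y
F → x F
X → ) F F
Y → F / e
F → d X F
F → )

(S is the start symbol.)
{ [F → d . X F], [X → . ) F F] }

GOTO(I, 'd') = CLOSURE({ [A → αX.β] : [A → α.Xβ] ∈ I, X = 'd' })

Items with dot before 'd', with the dot advanced:
  [F → . d X F] → [F → d . X F]
Closure of the advanced items:
  [F → d . X F] has the dot before X: add [X → . ) F F]

GOTO = { [F → d . X F], [X → . ) F F] }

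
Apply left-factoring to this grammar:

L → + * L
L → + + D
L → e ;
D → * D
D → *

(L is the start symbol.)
L → + L'
L' → * L
L' → + D
L → e ;
D → * D'
D' → D
D' → ε

Left-factoring transforms A → αβ₁ | αβ₂ into A → αA' and A' → β₁ | β₂
(α is the longest common prefix among the alternatives). Repeat until
no nonterminal has two alternatives with a common prefix.

Round 1: L has alternatives sharing prefix '+'. Introduce L': L → + L'
  Add: L' → * L
  Add: L' → + D

Round 2: D has alternatives sharing prefix '*'. Introduce D': D → * D'
  Add: D' → D
  Add: D' → ε

No remaining common prefixes — done.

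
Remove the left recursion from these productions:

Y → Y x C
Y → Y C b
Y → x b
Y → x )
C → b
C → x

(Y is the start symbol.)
Y → x b Y'
Y → x ) Y'
Y' → x C Y'
Y' → C b Y'
Y' → ε
C → b
C → x

Y is directly left-recursive. The standard transformation for
  A → A α₁ | ... | A α_m | β₁ | ... | β_n
is
  A  → β₁ A' | ... | β_n A'
  A' → α₁ A' | ... | α_m A' | ε

Y → x b becomes Y → x b Y'
Y → x ) becomes Y → x ) Y'
Y → Y x C becomes Y' → x C Y'
Y → Y C b becomes Y' → C b Y'
Add Y' → ε

Productions for other non-terminals are unchanged:
  C → b
  C → x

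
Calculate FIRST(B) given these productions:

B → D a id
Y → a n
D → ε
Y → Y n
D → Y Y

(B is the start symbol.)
{ 'a' }

To compute FIRST(B), examine every production with B on the left-hand side, reading each right-hand side left to right until a non-nullable symbol is reached.

FIRST sets of the other non-terminals involved (by the same procedure, iterated to a fixed point):
  FIRST(D) = { 'a', ε }

From B → D a id:
  - D is a non-terminal: add FIRST(D) \ {ε} = { 'a' }
    D is nullable, so continue to the next symbol
  - a is a terminal: add 'a' and stop

Collecting: FIRST(B) = { 'a' }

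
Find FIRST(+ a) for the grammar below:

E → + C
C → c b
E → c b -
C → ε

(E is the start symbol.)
To compute FIRST(+ a), process the symbols left to right:
Symbol + is a terminal. Add '+' and stop.
FIRST(+ a) = { '+' }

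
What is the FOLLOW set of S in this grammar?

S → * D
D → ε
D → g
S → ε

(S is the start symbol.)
S is the start symbol, so $ ∈ FOLLOW(S).
S does not occur on any right-hand side.

Taking the union: FOLLOW(S) = { $ }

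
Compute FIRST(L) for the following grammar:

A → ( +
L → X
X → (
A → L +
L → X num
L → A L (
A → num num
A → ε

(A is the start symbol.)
To compute FIRST(L), examine every production with L on the left-hand side, reading each right-hand side left to right until a non-nullable symbol is reached.

FIRST sets of the other non-terminals involved (by the same procedure, iterated to a fixed point):
  FIRST(X) = { '(' }
  FIRST(A) = { '(', 'num', ε }

From L → X:
  - X is a non-terminal: add FIRST(X) \ {ε} = { '(' }
    X is not nullable, so stop
From L → X num:
  - X is a non-terminal: add FIRST(X) \ {ε} = { '(' }
    X is not nullable, so stop
From L → A L (:
  - A is a non-terminal: add FIRST(A) \ {ε} = { '(', 'num' }
    A is nullable, so continue to the next symbol
  - L is the symbol being defined: contributes nothing new
    L is not nullable, so stop

Collecting: FIRST(L) = { '(', 'num' }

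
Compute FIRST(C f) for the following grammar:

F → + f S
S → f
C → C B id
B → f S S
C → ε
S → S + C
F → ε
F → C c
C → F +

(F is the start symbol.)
FIRST sets of the non-terminals involved (from the grammar, by fixed-point iteration):
  FIRST(C) = { '+', 'c', 'f', ε }

To compute FIRST(C f), process the symbols left to right:
Symbol C is a non-terminal. Add FIRST(C) \ {ε} = { '+', 'c', 'f' }
C is nullable (ε ∈ FIRST(C)), continue to the next symbol.
Symbol f is a terminal. Add 'f' and stop.
FIRST(C f) = { '+', 'c', 'f' }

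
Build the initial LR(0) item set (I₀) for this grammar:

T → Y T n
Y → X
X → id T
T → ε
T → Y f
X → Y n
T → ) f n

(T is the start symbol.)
{ [T → . ) f n], [T → . Y T n], [T → . Y f], [T → .], [T' → . T], [X → . Y n], [X → . id T], [Y → . X] }

First, augment the grammar with T' → T
I₀ = CLOSURE({ [T' → . T] }):
  [T' → . T] has the dot before T: add [T → . Y T n], [T → .], [T → . Y f], [T → . ) f n]
  [T → . Y T n] has the dot before Y: add [Y → . X]
  [Y → . X] has the dot before X: add [X → . id T], [X → . Y n]
No further items can be added.

I₀ = { [T → . ) f n], [T → . Y T n], [T → . Y f], [T → .], [T' → . T], [X → . Y n], [X → . id T], [Y → . X] }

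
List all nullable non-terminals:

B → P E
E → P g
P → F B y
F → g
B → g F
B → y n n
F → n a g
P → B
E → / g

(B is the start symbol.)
A non-terminal is nullable if it can derive ε (the empty string): either it has an ε-production, or it has a production whose right-hand side consists entirely of nullable non-terminals.

There are no ε-productions, so no non-terminal can derive ε.
No non-terminals are nullable.

Answer: None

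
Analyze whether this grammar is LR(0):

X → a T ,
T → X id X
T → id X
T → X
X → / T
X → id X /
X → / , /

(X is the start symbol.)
A grammar is LR(0) if no state in the canonical LR(0) collection has:
  - both a shift item (dot before a terminal) and a complete item (shift-reduce conflict), or
  - two or more complete items (reduce-reduce conflict; the accept item [X' → X .] counts as a complete item here).

Augment with X' → X and build the canonical LR(0) collection (I0 = CLOSURE({[X' → . X]}), then GOTO on every symbol after a dot until no new states appear). It has 17 states:
  I0: { [X → . / , /], [X → . / T], [X → . a T ,], [X → . id X /], [X' → . X] }  — shift
  I1: { [T → . X id X], [T → . X], [T → . id X], [X → . / , /], [X → . / T], [X → . a T ,], [X → . id X /], [X → / . , /], [X → / . T] }  — shift
  I2: { [X' → X .] }  — accept
  I3: { [T → . X id X], [T → . X], [T → . id X], [X → . / , /], [X → . / T], [X → . a T ,], [X → . id X /], [X → a . T ,] }  — shift
  I4: { [X → . / , /], [X → . / T], [X → . a T ,], [X → . id X /], [X → id . X /] }  — shift
  I5: { [X → id X . /] }  — shift
  I6: { [X → id X / .] }  — reduce
  I7: { [X → a T . ,] }  — shift
  I8: { [T → X . id X], [T → X .] }  — shift, reduce
  I9: { [T → id . X], [X → . / , /], [X → . / T], [X → . a T ,], [X → . id X /], [X → id . X /] }  — shift
  I10: { [T → id X .], [X → id X . /] }  — shift, reduce
  I11: { [T → X id . X], [X → . / , /], [X → . / T], [X → . a T ,], [X → . id X /] }  — shift
  I12: { [T → X id X .] }  — reduce
  I13: { [X → a T , .] }  — reduce
  I14: { [X → / , . /] }  — shift
  I15: { [X → / T .] }  — reduce
  I16: { [X → / , / .] }  — reduce

Conflict in state I8:
  Shift-reduce conflict between [T → X .] and [T → X . id X]
So the grammar is NOT LR(0).

Answer: No. Shift-reduce conflict between [T → X .] and [T → X . id X]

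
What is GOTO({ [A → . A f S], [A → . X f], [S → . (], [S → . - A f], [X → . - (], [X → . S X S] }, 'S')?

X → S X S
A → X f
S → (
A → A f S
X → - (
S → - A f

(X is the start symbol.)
GOTO(I, 'S') = CLOSURE({ [A → αX.β] : [A → α.Xβ] ∈ I, X = 'S' })

Items with dot before 'S', with the dot advanced:
  [X → . S X S] → [X → S . X S]
Closure of the advanced items:
  [X → S . X S] has the dot before X: add [X → . S X S], [X → . - (]
  [X → . S X S] has the dot before S: add [S → . (], [S → . - A f]

GOTO = { [S → . (], [S → . - A f], [X → . - (], [X → . S X S], [X → S . X S] }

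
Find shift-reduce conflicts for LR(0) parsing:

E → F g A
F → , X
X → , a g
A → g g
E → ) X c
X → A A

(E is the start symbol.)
A shift-reduce conflict occurs when an LR(0) state has both:
  - a complete (reduce) item [A → α .] (dot at the end), and
  - a shift item [B → β . c γ] (dot before a terminal).

Augment with E' → E and build the canonical LR(0) collection (I0 = CLOSURE({[E' → . E]}), then GOTO on every symbol after a dot until no new states appear). It has 17 states:
  I0: { [E → . ) X c], [E → . F g A], [E' → . E], [F → . , X] }  — shift
  I1: { [A → . g g], [E → ) . X c], [X → . , a g], [X → . A A] }  — shift
  I2: { [A → . g g], [F → , . X], [X → . , a g], [X → . A A] }  — shift
  I3: { [E' → E .] }  — accept
  I4: { [E → F . g A] }  — shift
  I5: { [A → . g g], [E → F g . A] }  — shift
  I6: { [E → F g A .] }  — reduce
  I7: { [A → g . g] }  — shift
  I8: { [A → g g .] }  — reduce
  I9: { [X → , . a g] }  — shift
  I10: { [A → . g g], [X → A . A] }  — shift
  I11: { [F → , X .] }  — reduce
  I12: { [X → A A .] }  — reduce
  I13: { [X → , a . g] }  — shift
  I14: { [X → , a g .] }  — reduce
  I15: { [E → ) X . c] }  — shift
  I16: { [E → ) X c .] }  — reduce

No state contains both a complete item and a shift item.

Answer: No shift-reduce conflicts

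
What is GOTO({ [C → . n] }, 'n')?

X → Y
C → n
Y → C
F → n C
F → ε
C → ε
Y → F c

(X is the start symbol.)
GOTO(I, 'n') = CLOSURE({ [A → αX.β] : [A → α.Xβ] ∈ I, X = 'n' })

Items with dot before 'n', with the dot advanced:
  [C → . n] → [C → n .]
Closure adds nothing (no advanced item has the dot before a non-terminal).

GOTO = { [C → n .] }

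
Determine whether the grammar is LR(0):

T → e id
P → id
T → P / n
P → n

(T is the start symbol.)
A grammar is LR(0) if no state in the canonical LR(0) collection has:
  - both a shift item (dot before a terminal) and a complete item (shift-reduce conflict), or
  - two or more complete items (reduce-reduce conflict; the accept item [T' → T .] counts as a complete item here).

Augment with T' → T and build the canonical LR(0) collection (I0 = CLOSURE({[T' → . T]}), then GOTO on every symbol after a dot until no new states appear). It has 9 states:
  I0: { [P → . id], [P → . n], [T → . P / n], [T → . e id], [T' → . T] }  — shift
  I1: { [T → P . / n] }  — shift
  I2: { [T' → T .] }  — accept
  I3: { [T → e . id] }  — shift
  I4: { [P → id .] }  — reduce
  I5: { [P → n .] }  — reduce
  I6: { [T → e id .] }  — reduce
  I7: { [T → P / . n] }  — shift
  I8: { [T → P / n .] }  — reduce

Every state is either a pure shift/goto state or contains exactly one complete item and nothing to shift — no conflicts. The grammar is LR(0).

Answer: Yes, the grammar is LR(0)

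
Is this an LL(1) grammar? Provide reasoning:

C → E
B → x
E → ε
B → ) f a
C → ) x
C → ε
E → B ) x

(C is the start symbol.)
No. Predict set conflict for C: { ')' }

A grammar is LL(1) if for each non-terminal N with multiple productions, the predict sets of those productions are pairwise disjoint, where PREDICT(N → α) = (FIRST(α) \ {ε}) ∪ (FOLLOW(N) if α ⇒* ε).

Relevant sets:
  FIRST(E) = { ')', 'x', ε }
  FIRST(B) = { ')', 'x' }
  FOLLOW(C) = { $ }
  FOLLOW(E) = { $ }

For C:
  PREDICT(C → E) = { $, ')', 'x' }
  PREDICT(C → ')' x) = { ')' }
  PREDICT(C → ε) = { $ }
For B:
  PREDICT(B → x) = { 'x' }
  PREDICT(B → ')' f a) = { ')' }
For E:
  PREDICT(E → ε) = { $ }
  PREDICT(E → B ')' x) = { ')', 'x' }

Conflict found: Predict set conflict for C: { ')' }
The grammar is NOT LL(1).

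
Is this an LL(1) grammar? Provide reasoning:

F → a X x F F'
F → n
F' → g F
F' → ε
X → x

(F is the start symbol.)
A grammar is LL(1) if for each non-terminal N with multiple productions, the predict sets of those productions are pairwise disjoint, where PREDICT(N → α) = (FIRST(α) \ {ε}) ∪ (FOLLOW(N) if α ⇒* ε).

Relevant sets:
  FOLLOW(F') = { $, 'g' }

For F:
  PREDICT(F → a X x F F') = { 'a' }
  PREDICT(F → n) = { 'n' }
For F':
  PREDICT(F' → g F) = { 'g' }
  PREDICT(F' → ε) = { $, 'g' }
X has a single production, so nothing to check there.

Conflict found: Predict set conflict for F': { 'g' }
The grammar is NOT LL(1).

Answer: No. Predict set conflict for F': { 'g' }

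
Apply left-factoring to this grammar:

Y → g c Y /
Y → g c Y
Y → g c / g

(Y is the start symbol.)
Y → g c Y'
Y' → Y Y''
Y'' → /
Y'' → ε
Y' → / g

Left-factoring transforms A → αβ₁ | αβ₂ into A → αA' and A' → β₁ | β₂
(α is the longest common prefix among the alternatives). Repeat until
no nonterminal has two alternatives with a common prefix.

Round 1: Y has alternatives sharing prefix 'g c'. Introduce Y': Y → g c Y'
  Add: Y' → Y /
  Add: Y' → Y
  Add: Y' → / g

Round 2: Y' has alternatives sharing prefix 'Y'. Introduce Y'': Y' → Y Y''
  Add: Y'' → /
  Add: Y'' → ε

No remaining common prefixes — done.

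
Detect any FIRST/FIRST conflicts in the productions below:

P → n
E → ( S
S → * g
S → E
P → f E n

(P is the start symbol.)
No FIRST/FIRST conflicts.

FIRST sets of the non-terminals at (or reachable through a nullable prefix from) the front of some alternative:
  FIRST(E) = { '(' }

Productions for P:
  P → n: FIRST = { 'n' }
  P → f E n: FIRST = { 'f' }
Productions for S:
  S → * g: FIRST = { '*' }
  S → E: FIRST = { '(' }
E has only one production, so no FIRST/FIRST conflict is possible there.

All alternatives of each non-terminal have pairwise disjoint FIRST sets.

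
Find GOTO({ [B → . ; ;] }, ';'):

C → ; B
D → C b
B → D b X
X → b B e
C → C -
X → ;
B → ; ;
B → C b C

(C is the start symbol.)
GOTO(I, ';') = CLOSURE({ [A → αX.β] : [A → α.Xβ] ∈ I, X = ';' })

Items with dot before ';', with the dot advanced:
  [B → . ; ;] → [B → ; . ;]
Closure adds nothing (no advanced item has the dot before a non-terminal).

GOTO = { [B → ; . ;] }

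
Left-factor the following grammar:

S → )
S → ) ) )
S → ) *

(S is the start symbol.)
Left-factoring transforms A → αβ₁ | αβ₂ into A → αA' and A' → β₁ | β₂
(α is the longest common prefix among the alternatives). Repeat until
no nonterminal has two alternatives with a common prefix.

Round 1: S has alternatives sharing prefix ')'. Introduce S': S → ) S'
  Add: S' → ε
  Add: S' → ) )
  Add: S' → *

No remaining common prefixes — done.

Resulting grammar:
S → ) S'
S' → ε
S' → ) )
S' → *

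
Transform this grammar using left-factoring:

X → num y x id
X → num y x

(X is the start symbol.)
X → num y x X'
X' → id
X' → ε

Left-factoring transforms A → αβ₁ | αβ₂ into A → αA' and A' → β₁ | β₂
(α is the longest common prefix among the alternatives). Repeat until
no nonterminal has two alternatives with a common prefix.

Round 1: X has alternatives sharing prefix 'num y x'. Introduce X': X → num y x X'
  Add: X' → id
  Add: X' → ε

No remaining common prefixes — done.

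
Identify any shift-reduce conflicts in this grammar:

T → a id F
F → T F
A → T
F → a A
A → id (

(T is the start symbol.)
A shift-reduce conflict occurs when an LR(0) state has both:
  - a complete (reduce) item [A → α .] (dot at the end), and
  - a shift item [B → β . c γ] (dot before a terminal).

Augment with T' → T and build the canonical LR(0) collection (I0 = CLOSURE({[T' → . T]}), then GOTO on every symbol after a dot until no new states appear). It has 12 states:
  I0: { [T → . a id F], [T' → . T] }  — shift
  I1: { [T' → T .] }  — accept
  I2: { [T → a . id F] }  — shift
  I3: { [F → . T F], [F → . a A], [T → . a id F], [T → a id . F] }  — shift
  I4: { [T → a id F .] }  — reduce
  I5: { [F → . T F], [F → . a A], [F → T . F], [T → . a id F] }  — shift
  I6: { [A → . T], [A → . id (], [F → a . A], [T → . a id F], [T → a . id F] }  — shift
  I7: { [F → a A .] }  — reduce
  I8: { [A → T .] }  — reduce
  I9: { [A → id . (], [F → . T F], [F → . a A], [T → . a id F], [T → a id . F] }  — shift
  I10: { [A → id ( .] }  — reduce
  I11: { [F → T F .] }  — reduce

No state contains both a complete item and a shift item.

Answer: No shift-reduce conflicts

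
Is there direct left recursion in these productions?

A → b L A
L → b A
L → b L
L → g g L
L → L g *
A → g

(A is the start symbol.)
Yes, L is left-recursive

Direct left recursion occurs when N → N α for some non-terminal N (the right-hand side begins with the left-hand side itself).

A → b L A: starts with b
L → b A: starts with b
L → b L: starts with b
L → g g L: starts with g
L → L g *: LEFT RECURSIVE (starts with L)
A → g: starts with g

The grammar has direct left recursion on: L.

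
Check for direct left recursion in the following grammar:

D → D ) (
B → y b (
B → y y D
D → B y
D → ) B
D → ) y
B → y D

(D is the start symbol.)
Yes, D is left-recursive

Direct left recursion occurs when N → N α for some non-terminal N (the right-hand side begins with the left-hand side itself).

D → D ) (: LEFT RECURSIVE (starts with D)
B → y b (: starts with y
B → y y D: starts with y
D → B y: starts with B
D → ) B: starts with ')'
D → ) y: starts with ')'
B → y D: starts with y

The grammar has direct left recursion on: D.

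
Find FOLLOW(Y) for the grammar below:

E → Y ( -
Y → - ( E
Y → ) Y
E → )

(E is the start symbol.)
{ '(' }

To compute FOLLOW(Y), find every occurrence of Y on a right-hand side N → α Y β: add FIRST(β) \ {ε}, and if β is empty or nullable also add FOLLOW(N). Iterate to a fixed point.

In E → Y ( -: Y is followed by '(' '-', add FIRST('(' '-') \ {ε} = { '(' }
In Y → ) Y: Y is at the end; this adds FOLLOW(Y) to itself — nothing new

Taking the union: FOLLOW(Y) = { '(' }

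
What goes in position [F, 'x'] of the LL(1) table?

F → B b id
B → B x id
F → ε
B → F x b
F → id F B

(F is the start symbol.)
F → B b id, F → ε

To find M[F, 'x'], we find productions for F where 'x' is in the predict set (PREDICT(N → α) = (FIRST(α) \ {ε}) ∪ (FOLLOW(N) if α ⇒* ε)).

Relevant sets:
  FIRST(B) = { 'id', 'x' }
  FOLLOW(F) = { $, 'id', 'x' }

F → B b id: PREDICT = { 'id', 'x' }
  'x' is in predict set, so this production goes in M[F, 'x']
F → ε: PREDICT = { $, 'id', 'x' }
  'x' is in predict set, so this production goes in M[F, 'x']
F → id F B: PREDICT = { 'id' }

M[F, 'x'] = F → B b id, F → ε  (a multiply-defined cell — the grammar is not LL(1))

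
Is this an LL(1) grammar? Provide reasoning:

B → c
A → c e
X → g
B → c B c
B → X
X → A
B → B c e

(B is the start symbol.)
No. Predict set conflict for B: { 'c' }

A grammar is LL(1) if for each non-terminal N with multiple productions, the predict sets of those productions are pairwise disjoint, where PREDICT(N → α) = (FIRST(α) \ {ε}) ∪ (FOLLOW(N) if α ⇒* ε).

Relevant sets:
  FIRST(X) = { 'c', 'g' }
  FIRST(B) = { 'c', 'g' }
  FIRST(A) = { 'c' }

For B:
  PREDICT(B → c) = { 'c' }
  PREDICT(B → c B c) = { 'c' }
  PREDICT(B → X) = { 'c', 'g' }
  PREDICT(B → B c e) = { 'c', 'g' }
For X:
  PREDICT(X → g) = { 'g' }
  PREDICT(X → A) = { 'c' }
A has a single production, so nothing to check there.

Conflict found: Predict set conflict for B: { 'c' }
The grammar is NOT LL(1).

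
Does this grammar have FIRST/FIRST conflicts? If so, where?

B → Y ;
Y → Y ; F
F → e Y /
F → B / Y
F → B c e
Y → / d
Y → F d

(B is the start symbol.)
A FIRST/FIRST conflict occurs when two productions N → α and N → β for the same non-terminal have FIRST(α) ∩ FIRST(β) ≠ ∅ (with ε ∈ FIRST of a nullable right-hand side, so two nullable alternatives also conflict).

FIRST sets of the non-terminals at (or reachable through a nullable prefix from) the front of some alternative:
  FIRST(Y) = { '/', 'e' }
  FIRST(F) = { '/', 'e' }
  FIRST(B) = { '/', 'e' }

Productions for Y:
  Y → Y ; F: FIRST = { '/', 'e' }
  Y → / d: FIRST = { '/' }
  Y → F d: FIRST = { '/', 'e' }
Productions for F:
  F → e Y /: FIRST = { 'e' }
  F → B / Y: FIRST = { '/', 'e' }
  F → B c e: FIRST = { '/', 'e' }
B has only one production, so no FIRST/FIRST conflict is possible there.

Conflict for Y: Y → Y ; F and Y → / d
  Overlap: { '/' }
Conflict for Y: Y → Y ; F and Y → F d
  Overlap: { '/', 'e' }
Conflict for Y: Y → / d and Y → F d
  Overlap: { '/' }
Conflict for F: F → e Y / and F → B / Y
  Overlap: { 'e' }
Conflict for F: F → e Y / and F → B c e
  Overlap: { 'e' }
Conflict for F: F → B / Y and F → B c e
  Overlap: { '/', 'e' }

Answer: Yes. Y → Y ';' F / Y → '/' d on { '/' }; Y → Y ';' F / Y → F d on { '/', 'e' }; Y → '/' d / Y → F d on { '/' }; F → e Y '/' / F → B '/' Y on { 'e' }; F → e Y '/' / F → B c e on { 'e' }; F → B '/' Y / F → B c e on { '/', 'e' }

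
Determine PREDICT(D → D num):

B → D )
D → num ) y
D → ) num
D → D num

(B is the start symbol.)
{ ')', 'num' }

PREDICT(D → D num) = (FIRST(RHS) \ {ε}) ∪ (FOLLOW(D) if ε ∈ FIRST(RHS), i.e. RHS ⇒* ε)
FIRST(D) = { ')', 'num' }
FIRST(D num) = { ')', 'num' }
ε ∉ FIRST(D num), so FOLLOW(D) is not added.
PREDICT(D → D num) = { ')', 'num' }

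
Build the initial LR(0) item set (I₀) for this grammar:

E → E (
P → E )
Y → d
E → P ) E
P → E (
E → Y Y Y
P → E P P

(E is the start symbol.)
First, augment the grammar with E' → E
I₀ = CLOSURE({ [E' → . E] }):
  [E' → . E] has the dot before E: add [E → . E (], [E → . P ) E], [E → . Y Y Y]
  [E → . P ) E] has the dot before P: add [P → . E )], [P → . E (], [P → . E P P]
  [E → . Y Y Y] has the dot before Y: add [Y → . d]
No further items can be added.

I₀ = { [E → . E (], [E → . P ) E], [E → . Y Y Y], [E' → . E], [P → . E (], [P → . E )], [P → . E P P], [Y → . d] }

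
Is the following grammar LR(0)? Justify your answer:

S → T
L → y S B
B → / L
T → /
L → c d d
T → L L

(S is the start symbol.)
Yes, the grammar is LR(0)

Augment with S' → S and build the canonical LR(0) collection (I0 = CLOSURE({[S' → . S]}), then GOTO on every symbol after a dot until no new states appear). It has 14 states:
  I0: { [L → . c d d], [L → . y S B], [S → . T], [S' → . S], [T → . /], [T → . L L] }  — shift
  I1: { [T → / .] }  — reduce
  I2: { [L → . c d d], [L → . y S B], [T → L . L] }  — shift
  I3: { [S' → S .] }  — accept
  I4: { [S → T .] }  — reduce
  I5: { [L → c . d d] }  — shift
  I6: { [L → . c d d], [L → . y S B], [L → y . S B], [S → . T], [T → . /], [T → . L L] }  — shift
  I7: { [B → . / L], [L → y S . B] }  — shift
  I8: { [B → / . L], [L → . c d d], [L → . y S B] }  — shift
  I9: { [L → y S B .] }  — reduce
  I10: { [B → / L .] }  — reduce
  I11: { [L → c d . d] }  — shift
  I12: { [L → c d d .] }  — reduce
  I13: { [T → L L .] }  — reduce

Every state is either a pure shift/goto state or contains exactly one complete item and nothing to shift — no conflicts. The grammar is LR(0).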